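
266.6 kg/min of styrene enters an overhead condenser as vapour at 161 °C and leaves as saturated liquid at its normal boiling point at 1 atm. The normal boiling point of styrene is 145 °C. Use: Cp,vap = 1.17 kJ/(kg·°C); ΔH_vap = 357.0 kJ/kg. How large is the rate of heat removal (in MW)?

Q_c = 1.67 MW

vapour 161→145 °C: -18.72 kJ/kg
condensation at 145 °C: -357 kJ/kg
Δh = -18.72 + -357 = -375.72 kJ/kg
Q = ṁ·Δh = 266.6 kg/min × -375.72 kJ/kg = -100170 kJ/min
|Q| = 1669.4 kW = 1.6694 MW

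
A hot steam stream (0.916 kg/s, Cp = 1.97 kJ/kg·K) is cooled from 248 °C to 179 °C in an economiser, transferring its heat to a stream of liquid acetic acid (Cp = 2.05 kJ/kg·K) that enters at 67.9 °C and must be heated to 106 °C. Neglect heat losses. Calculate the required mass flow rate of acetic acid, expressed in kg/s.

ṁ_c = 1.59 kg/s

Heat released by hot stream: Q = 0.916 × 1.97 × (248 − 179) = 124.51 kJ/s
Energy balance on cold side (adiabatic exchanger): Q = ṁ_c·Cp_c·(T_c,out − T_c,in)
ṁ_c = 124.51 / [2.05 × (106 − 67.9)] = 1.5942 kg/s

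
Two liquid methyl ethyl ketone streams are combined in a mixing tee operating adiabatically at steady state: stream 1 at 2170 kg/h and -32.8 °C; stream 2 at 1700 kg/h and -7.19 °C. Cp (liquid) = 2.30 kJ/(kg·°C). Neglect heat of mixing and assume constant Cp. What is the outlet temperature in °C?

T_out = -21.6 °C

No heat crosses the boundary, so H_out = H_in.
Σ ṁᵢCp,ᵢTᵢ = 2170×2.30×-32.8 + 1700×2.30×-7.19 = -191820
Σ ṁᵢCp,ᵢ = 2170×2.30 + 1700×2.30 = 8901
T_out = -191820 / 8901 = -21.55 °C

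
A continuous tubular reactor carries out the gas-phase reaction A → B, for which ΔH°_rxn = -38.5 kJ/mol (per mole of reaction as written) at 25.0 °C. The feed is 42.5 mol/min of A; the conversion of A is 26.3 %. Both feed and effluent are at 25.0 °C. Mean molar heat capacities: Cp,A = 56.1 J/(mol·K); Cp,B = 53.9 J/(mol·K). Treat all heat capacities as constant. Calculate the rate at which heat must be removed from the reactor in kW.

Extent of reaction ξ = 0.263 × 42.5 = 11.178 mol/min
Reaction term: ξ·ΔH°_rxn = 11.178 × -38.5 = -430.33 kJ/min
Q = ΔH = -430.33 kJ/min = -7.1722 kW
Heat removed = 7.1722 kW

Q_out = 7.17 kW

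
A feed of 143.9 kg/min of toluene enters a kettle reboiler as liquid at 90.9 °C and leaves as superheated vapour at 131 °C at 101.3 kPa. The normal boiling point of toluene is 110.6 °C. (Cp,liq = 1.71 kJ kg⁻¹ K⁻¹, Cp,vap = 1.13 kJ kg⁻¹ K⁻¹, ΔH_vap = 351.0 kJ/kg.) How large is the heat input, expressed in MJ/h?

Q = 3520 MJ/h

liquid 90.9→110.6 °C: 33.687 kJ/kg
vaporisation at 110.6 °C: 351 kJ/kg
vapour 110.6→131 °C: 23.052 kJ/kg
Δh = 33.687 + 351 + 23.052 = 407.74 kJ/kg
Q = ṁ·Δh = 143.9 kg/min × 407.74 kJ/kg = 58674 kJ/min
|Q| = 977.89 kW = 3520.4 MJ/h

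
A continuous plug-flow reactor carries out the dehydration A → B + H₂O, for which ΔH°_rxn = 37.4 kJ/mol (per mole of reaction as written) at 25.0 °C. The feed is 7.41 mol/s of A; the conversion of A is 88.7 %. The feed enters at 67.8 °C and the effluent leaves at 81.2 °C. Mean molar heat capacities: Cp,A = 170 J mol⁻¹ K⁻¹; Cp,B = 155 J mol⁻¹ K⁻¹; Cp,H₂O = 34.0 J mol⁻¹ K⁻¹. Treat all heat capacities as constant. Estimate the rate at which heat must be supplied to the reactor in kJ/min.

Q_in = 16200 kJ/min

Extent of reaction ξ = 0.887 × 7.41 = 6.5727 mol/s
Reaction term: ξ·ΔH°_rxn = 6.5727 × 37.4 = 245.82 kJ/s
Sensible, feed 67.8→25 °C: -53.915 kJ/s
Outlet flows (mol/s): A 0.83733, B 6.5727, H₂O 6.5727
Sensible, products 25→81.2 °C: 77.813 kJ/s
Q = ΔH = 269.72 kJ/s = 269.72 kW
Heat supplied = 16183 kJ/min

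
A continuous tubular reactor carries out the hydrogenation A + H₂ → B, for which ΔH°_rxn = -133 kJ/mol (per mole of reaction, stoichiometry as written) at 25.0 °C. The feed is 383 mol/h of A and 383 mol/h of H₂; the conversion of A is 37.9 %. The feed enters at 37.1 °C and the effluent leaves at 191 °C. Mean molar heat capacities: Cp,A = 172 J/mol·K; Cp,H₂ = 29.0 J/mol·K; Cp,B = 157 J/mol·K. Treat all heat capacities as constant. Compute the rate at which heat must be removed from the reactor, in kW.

Q_out = 2.37 kW

Extent of reaction ξ = 0.379 × 383 = 145.16 mol/h
Reaction term: ξ·ΔH°_rxn = 145.16 × -133 = -19306 kJ/h
Sensible, feed 37.1→25 °C: -931.49 kJ/h
Outlet flows (mol/h): A 237.84, H₂ 237.84, B 145.16
Sensible, products 25→191 °C: 11719 kJ/h
Q = ΔH = -8518.4 kJ/h = -2.3662 kW
Heat removed = 2.3662 kW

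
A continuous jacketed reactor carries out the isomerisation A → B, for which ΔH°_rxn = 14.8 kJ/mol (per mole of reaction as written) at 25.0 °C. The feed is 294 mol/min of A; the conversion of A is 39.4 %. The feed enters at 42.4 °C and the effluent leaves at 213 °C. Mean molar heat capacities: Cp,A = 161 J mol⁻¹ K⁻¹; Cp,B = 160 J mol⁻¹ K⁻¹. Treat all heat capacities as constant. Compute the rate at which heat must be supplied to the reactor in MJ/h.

Q_in = 586 MJ/h

Extent of reaction ξ = 0.394 × 294 = 115.84 mol/min
Reaction term: ξ·ΔH°_rxn = 115.84 × 14.8 = 1714.4 kJ/min
Sensible, feed 42.4→25 °C: -823.61 kJ/min
Outlet flows (mol/min): A 178.16, B 115.84
Sensible, products 25→213 °C: 8877 kJ/min
Q = ΔH = 9767.8 kJ/min = 162.8 kW
Heat supplied = 586.07 MJ/h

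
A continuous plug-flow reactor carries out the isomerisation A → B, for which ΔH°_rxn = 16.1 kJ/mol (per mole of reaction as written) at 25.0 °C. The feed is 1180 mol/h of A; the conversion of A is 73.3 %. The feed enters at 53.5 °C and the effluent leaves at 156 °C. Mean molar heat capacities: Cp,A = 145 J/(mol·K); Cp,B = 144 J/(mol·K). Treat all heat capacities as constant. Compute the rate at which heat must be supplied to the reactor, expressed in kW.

Extent of reaction ξ = 0.733 × 1180 = 864.94 mol/h
Reaction term: ξ·ΔH°_rxn = 864.94 × 16.1 = 13926 kJ/h
Sensible, feed 53.5→25 °C: -4876.4 kJ/h
Outlet flows (mol/h): A 315.06, B 864.94
Sensible, products 25→156 °C: 22301 kJ/h
Q = ΔH = 31350 kJ/h = 8.7083 kW
Heat supplied = 8.7083 kW

Q_in = 8.71 kW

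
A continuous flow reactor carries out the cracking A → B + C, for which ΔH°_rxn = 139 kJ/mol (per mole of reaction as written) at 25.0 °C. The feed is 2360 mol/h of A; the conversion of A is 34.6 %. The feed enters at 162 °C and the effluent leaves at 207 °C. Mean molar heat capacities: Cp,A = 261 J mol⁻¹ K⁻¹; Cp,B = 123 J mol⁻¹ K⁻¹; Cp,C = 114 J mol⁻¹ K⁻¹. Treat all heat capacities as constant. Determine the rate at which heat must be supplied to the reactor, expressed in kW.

Q_in = 38.2 kW

Extent of reaction ξ = 0.346 × 2360 = 816.56 mol/h
Reaction term: ξ·ΔH°_rxn = 816.56 × 139 = 113500 kJ/h
Sensible, feed 162→25 °C: -84387 kJ/h
Outlet flows (mol/h): A 1543.4, B 816.56, C 816.56
Sensible, products 25→207 °C: 108540 kJ/h
Q = ΔH = 137650 kJ/h = 38.237 kW
Heat supplied = 38.237 kW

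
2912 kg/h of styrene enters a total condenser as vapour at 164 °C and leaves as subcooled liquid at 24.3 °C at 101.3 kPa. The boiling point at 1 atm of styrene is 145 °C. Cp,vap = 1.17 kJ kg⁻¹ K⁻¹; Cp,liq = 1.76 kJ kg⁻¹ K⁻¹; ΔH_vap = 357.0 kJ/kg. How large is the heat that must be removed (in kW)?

Q_c = 479 kW

vapour 164→145 °C: -22.23 kJ/kg
condensation at 145 °C: -357 kJ/kg
liquid 145→24.3 °C: -212.43 kJ/kg
Δh = -22.23 + -357 + -212.43 = -591.66 kJ/kg
Q = ṁ·Δh = 2912 kg/h × -591.66 kJ/kg = -1.7229e+06 kJ/h
|Q| = 478.59 kW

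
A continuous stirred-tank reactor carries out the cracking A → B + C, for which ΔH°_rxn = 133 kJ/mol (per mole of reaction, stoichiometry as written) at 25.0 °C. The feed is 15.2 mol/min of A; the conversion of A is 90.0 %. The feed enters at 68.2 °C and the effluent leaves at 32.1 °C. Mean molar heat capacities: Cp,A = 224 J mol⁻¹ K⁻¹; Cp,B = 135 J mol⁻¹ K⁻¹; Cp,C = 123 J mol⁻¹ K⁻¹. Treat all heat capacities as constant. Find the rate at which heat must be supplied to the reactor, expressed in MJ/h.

Extent of reaction ξ = 0.900 × 15.2 = 13.68 mol/min
Reaction term: ξ·ΔH°_rxn = 13.68 × 133 = 1819.4 kJ/min
Sensible, feed 68.2→25 °C: -147.09 kJ/min
Outlet flows (mol/min): A 1.52, B 13.68, C 13.68
Sensible, products 25→32.1 °C: 27.476 kJ/min
Q = ΔH = 1699.8 kJ/min = 28.33 kW
Heat supplied = 101.99 MJ/h

Q_in = 102 MJ/h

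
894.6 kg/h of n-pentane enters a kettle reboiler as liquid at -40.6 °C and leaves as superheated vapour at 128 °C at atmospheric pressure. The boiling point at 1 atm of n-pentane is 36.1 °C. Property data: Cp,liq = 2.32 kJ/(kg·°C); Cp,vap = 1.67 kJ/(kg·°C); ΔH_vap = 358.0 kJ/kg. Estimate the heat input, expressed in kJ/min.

Q = 10300 kJ/min

liquid -40.6→36.1 °C: 177.94 kJ/kg
vaporisation at 36.1 °C: 358 kJ/kg
vapour 36.1→128 °C: 153.47 kJ/kg
Δh = 177.94 + 358 + 153.47 = 689.42 kJ/kg
Q = ṁ·Δh = 894.6 kg/h × 689.42 kJ/kg = 616750 kJ/h
|Q| = 171.32 kW = 10279 kJ/min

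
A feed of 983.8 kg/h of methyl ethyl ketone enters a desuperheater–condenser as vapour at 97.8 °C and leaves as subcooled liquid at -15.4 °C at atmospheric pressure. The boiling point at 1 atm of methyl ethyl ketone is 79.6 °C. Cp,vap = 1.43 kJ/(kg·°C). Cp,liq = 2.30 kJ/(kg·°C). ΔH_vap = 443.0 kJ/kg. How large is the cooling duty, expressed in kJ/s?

Q_c = 188 kJ/s

vapour 97.8→79.6 °C: -26.026 kJ/kg
condensation at 79.6 °C: -443 kJ/kg
liquid 79.6→-15.4 °C: -218.5 kJ/kg
Δh = -26.026 + -443 + -218.5 = -687.53 kJ/kg
Q = ṁ·Δh = 983.8 kg/h × -687.53 kJ/kg = -676390 kJ/h
|Q| = 187.89 kW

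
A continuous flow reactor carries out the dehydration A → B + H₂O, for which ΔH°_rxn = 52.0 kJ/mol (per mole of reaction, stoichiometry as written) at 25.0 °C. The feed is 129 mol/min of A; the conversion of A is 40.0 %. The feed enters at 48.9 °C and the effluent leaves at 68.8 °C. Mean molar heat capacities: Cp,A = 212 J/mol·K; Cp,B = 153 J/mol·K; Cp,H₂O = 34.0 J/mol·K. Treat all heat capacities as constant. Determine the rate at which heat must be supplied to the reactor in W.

Extent of reaction ξ = 0.400 × 129 = 51.6 mol/min
Reaction term: ξ·ΔH°_rxn = 51.6 × 52.0 = 2683.2 kJ/min
Sensible, feed 48.9→25 °C: -653.62 kJ/min
Outlet flows (mol/min): A 77.4, B 51.6, H₂O 51.6
Sensible, products 25→68.8 °C: 1141.3 kJ/min
Q = ΔH = 3170.9 kJ/min = 52.849 kW
Heat supplied = 52849 W

Q_in = 52800 W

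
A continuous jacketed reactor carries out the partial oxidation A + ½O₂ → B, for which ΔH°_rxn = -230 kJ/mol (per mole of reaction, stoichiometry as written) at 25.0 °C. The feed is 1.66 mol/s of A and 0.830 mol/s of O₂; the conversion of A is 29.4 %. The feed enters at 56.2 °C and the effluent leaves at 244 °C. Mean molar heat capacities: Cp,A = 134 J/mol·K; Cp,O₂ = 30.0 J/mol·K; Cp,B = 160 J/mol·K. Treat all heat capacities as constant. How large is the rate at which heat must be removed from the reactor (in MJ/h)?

Extent of reaction ξ = 0.294 × 1.66 = 0.48804 mol/s
Reaction term: ξ·ΔH°_rxn = 0.48804 × -230 = -112.25 kJ/s
Sensible, feed 56.2→25 °C: -7.717 kJ/s
Outlet flows (mol/s): A 1.172, O₂ 0.58598, B 0.48804
Sensible, products 25→244 °C: 55.343 kJ/s
Q = ΔH = -64.623 kJ/s = -64.623 kW
Heat removed = 232.64 MJ/h

Q_out = 233 MJ/h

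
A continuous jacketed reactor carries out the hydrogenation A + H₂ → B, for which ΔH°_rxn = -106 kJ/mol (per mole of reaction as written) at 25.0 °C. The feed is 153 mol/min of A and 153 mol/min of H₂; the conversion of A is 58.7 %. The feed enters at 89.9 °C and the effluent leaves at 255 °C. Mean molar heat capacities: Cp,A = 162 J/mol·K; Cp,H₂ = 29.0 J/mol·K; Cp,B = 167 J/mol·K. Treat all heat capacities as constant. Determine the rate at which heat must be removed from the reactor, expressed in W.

Extent of reaction ξ = 0.587 × 153 = 89.811 mol/min
Reaction term: ξ·ΔH°_rxn = 89.811 × -106 = -9520 kJ/min
Sensible, feed 89.9→25 °C: -1896.6 kJ/min
Outlet flows (mol/min): A 63.189, H₂ 63.189, B 89.811
Sensible, products 25→255 °C: 6225.5 kJ/min
Q = ΔH = -5191 kJ/min = -86.517 kW
Heat removed = 86517 W

Q_out = 86500 W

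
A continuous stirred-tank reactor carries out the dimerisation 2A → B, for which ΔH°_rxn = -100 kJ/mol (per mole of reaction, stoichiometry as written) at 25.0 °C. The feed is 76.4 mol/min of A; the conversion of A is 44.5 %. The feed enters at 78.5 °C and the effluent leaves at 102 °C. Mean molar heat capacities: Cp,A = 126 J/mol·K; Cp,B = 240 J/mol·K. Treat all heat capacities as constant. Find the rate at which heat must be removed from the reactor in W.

Extent of reaction ξ = 0.445 × 76.4 / 2 = 16.999 mol/min
Reaction term: ξ·ΔH°_rxn = 16.999 × -100 = -1699.9 kJ/min
Sensible, feed 78.5→25 °C: -515.01 kJ/min
Outlet flows (mol/min): A 42.402, B 16.999
Sensible, products 25→102 °C: 725.53 kJ/min
Q = ΔH = -1489.4 kJ/min = -24.823 kW
Heat removed = 24823 W

Q_out = 24800 W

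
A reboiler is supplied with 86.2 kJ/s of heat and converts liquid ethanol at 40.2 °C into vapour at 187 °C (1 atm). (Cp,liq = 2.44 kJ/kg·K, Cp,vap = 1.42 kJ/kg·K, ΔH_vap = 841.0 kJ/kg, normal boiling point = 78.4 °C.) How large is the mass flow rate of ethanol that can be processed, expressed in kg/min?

Δh = 2.44×(78.4−40.2) + 841.0 + 1.42×(187−78.4) = 1088.4 kJ/kg
Q = 86.2 kJ/s = 86.2 kJ/s = 5172 kJ/min
ṁ = Q/Δh = 5172 / 1088.4 = 4.7518 kg/min

ṁ = 4.75 kg/min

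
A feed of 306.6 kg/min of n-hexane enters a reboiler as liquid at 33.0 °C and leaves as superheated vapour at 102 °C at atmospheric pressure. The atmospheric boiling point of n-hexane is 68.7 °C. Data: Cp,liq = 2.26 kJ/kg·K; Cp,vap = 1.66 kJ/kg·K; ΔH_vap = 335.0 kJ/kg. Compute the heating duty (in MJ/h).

liquid 33.0→68.7 °C: 80.682 kJ/kg
vaporisation at 68.7 °C: 335 kJ/kg
vapour 68.7→102 °C: 55.278 kJ/kg
Δh = 80.682 + 335 + 55.278 = 470.96 kJ/kg
Q = ṁ·Δh = 306.6 kg/min × 470.96 kJ/kg = 144400 kJ/min
|Q| = 2406.6 kW = 8663.8 MJ/h

Q = 8660 MJ/h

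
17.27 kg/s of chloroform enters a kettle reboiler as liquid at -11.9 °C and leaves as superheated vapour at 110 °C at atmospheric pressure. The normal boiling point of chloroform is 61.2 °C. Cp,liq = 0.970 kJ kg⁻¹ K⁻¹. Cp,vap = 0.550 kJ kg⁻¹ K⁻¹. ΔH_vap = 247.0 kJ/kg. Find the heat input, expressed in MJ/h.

liquid -11.9→61.2 °C: 70.907 kJ/kg
vaporisation at 61.2 °C: 247 kJ/kg
vapour 61.2→110 °C: 26.84 kJ/kg
Δh = 70.907 + 247 + 26.84 = 344.75 kJ/kg
Q = ṁ·Δh = 17.27 kg/s × 344.75 kJ/kg = 5953.8 kJ/s
|Q| = 5953.8 kW = 21434 MJ/h

Q = 21400 MJ/h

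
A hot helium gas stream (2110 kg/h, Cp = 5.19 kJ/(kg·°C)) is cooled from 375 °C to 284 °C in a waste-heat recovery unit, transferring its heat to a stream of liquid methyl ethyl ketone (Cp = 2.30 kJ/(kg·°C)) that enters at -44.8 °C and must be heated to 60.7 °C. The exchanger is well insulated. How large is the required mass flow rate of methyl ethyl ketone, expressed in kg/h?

Heat released by hot stream: Q = 2110 × 5.19 × (375 − 284) = 996530 kJ/h
Energy balance on cold side (adiabatic exchanger): Q = ṁ_c·Cp_c·(T_c,out − T_c,in)
ṁ_c = 996530 / [2.30 × (60.7 − -44.8)] = 4106.9 kg/h

ṁ_c = 4110 kg/h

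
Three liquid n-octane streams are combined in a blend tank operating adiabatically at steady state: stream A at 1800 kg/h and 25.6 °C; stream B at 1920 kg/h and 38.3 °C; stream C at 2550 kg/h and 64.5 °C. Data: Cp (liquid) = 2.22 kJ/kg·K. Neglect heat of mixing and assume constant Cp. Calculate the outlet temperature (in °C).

Adiabatic, steady state ⇒ Σ ṁᵢCp,ᵢ(T_out − Tᵢ) = 0
T_out = Σ ṁᵢCp,ᵢTᵢ / Σ ṁᵢCp,ᵢ
      = 630680 / 13919 = 45.31 °C

T_out = 45.3 °C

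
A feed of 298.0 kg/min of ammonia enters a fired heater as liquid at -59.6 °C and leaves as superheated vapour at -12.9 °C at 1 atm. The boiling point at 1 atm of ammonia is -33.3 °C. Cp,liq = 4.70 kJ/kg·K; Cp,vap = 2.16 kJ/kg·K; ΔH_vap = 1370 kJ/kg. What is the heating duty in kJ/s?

liquid -59.6→-33.3 °C: 123.61 kJ/kg
vaporisation at -33.3 °C: 1370 kJ/kg
vapour -33.3→-12.9 °C: 44.064 kJ/kg
Δh = 123.61 + 1370 + 44.064 = 1537.7 kJ/kg
Q = ṁ·Δh = 298.0 kg/min × 1537.7 kJ/kg = 458230 kJ/min
|Q| = 7637.1 kW

Q = 7640 kJ/s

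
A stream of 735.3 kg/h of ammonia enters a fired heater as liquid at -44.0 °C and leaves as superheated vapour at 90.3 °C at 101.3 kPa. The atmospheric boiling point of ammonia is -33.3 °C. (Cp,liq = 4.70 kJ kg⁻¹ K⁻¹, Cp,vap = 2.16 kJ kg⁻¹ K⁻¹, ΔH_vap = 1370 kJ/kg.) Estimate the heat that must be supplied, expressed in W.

liquid -44.0→-33.3 °C: 50.29 kJ/kg
vaporisation at -33.3 °C: 1370 kJ/kg
vapour -33.3→90.3 °C: 266.98 kJ/kg
Δh = 50.29 + 1370 + 266.98 = 1687.3 kJ/kg
Q = ṁ·Δh = 735.3 kg/h × 1687.3 kJ/kg = 1.2406e+06 kJ/h
|Q| = 344.62 kW = 344620 W

Q = 345000 W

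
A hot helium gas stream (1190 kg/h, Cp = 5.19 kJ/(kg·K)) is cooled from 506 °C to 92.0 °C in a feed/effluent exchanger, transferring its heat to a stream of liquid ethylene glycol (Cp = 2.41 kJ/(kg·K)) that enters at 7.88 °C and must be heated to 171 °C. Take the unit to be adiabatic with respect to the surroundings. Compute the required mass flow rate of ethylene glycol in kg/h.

ṁ_c = 6500 kg/h

Heat released by hot stream: Q = 1190 × 5.19 × (506 − 92.0) = 2.5569e+06 kJ/h
Energy balance on cold side (adiabatic exchanger): Q = ṁ_c·Cp_c·(T_c,out − T_c,in)
ṁ_c = 2.5569e+06 / [2.41 × (171 − 7.88)] = 6504.1 kg/h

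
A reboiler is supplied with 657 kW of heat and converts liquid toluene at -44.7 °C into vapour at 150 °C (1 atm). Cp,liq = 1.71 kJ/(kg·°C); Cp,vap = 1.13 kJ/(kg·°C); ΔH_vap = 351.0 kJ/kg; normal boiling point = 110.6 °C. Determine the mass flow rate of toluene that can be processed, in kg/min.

ṁ = 59.6 kg/min

Δh = 1.71×(110.6−-44.7) + 351.0 + 1.13×(150−110.6) = 661.09 kJ/kg
Q = 657 kW = 657 kJ/s = 39420 kJ/min
ṁ = Q/Δh = 39420 / 661.09 = 59.629 kg/min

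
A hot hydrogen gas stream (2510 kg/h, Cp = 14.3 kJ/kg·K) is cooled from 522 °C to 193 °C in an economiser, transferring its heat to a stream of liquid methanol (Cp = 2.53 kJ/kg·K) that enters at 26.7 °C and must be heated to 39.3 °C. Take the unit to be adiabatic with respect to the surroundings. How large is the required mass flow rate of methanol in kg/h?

ṁ_c = 370000 kg/h

Heat released by hot stream: Q = 2510 × 14.3 × (522 − 193) = 1.1809e+07 kJ/h
Energy balance on cold side (adiabatic exchanger): Q = ṁ_c·Cp_c·(T_c,out − T_c,in)
ṁ_c = 1.1809e+07 / [2.53 × (39.3 − 26.7)] = 370440 kg/h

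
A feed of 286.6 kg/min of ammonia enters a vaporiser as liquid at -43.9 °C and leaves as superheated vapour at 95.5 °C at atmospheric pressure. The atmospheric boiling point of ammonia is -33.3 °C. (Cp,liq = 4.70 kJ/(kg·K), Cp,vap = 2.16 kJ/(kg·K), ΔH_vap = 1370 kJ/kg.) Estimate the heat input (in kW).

liquid -43.9→-33.3 °C: 49.82 kJ/kg
vaporisation at -33.3 °C: 1370 kJ/kg
vapour -33.3→95.5 °C: 278.21 kJ/kg
Δh = 49.82 + 1370 + 278.21 = 1698 kJ/kg
Q = ṁ·Δh = 286.6 kg/min × 1698 kJ/kg = 486650 kJ/min
|Q| = 8110.9 kW

Q = 8110 kW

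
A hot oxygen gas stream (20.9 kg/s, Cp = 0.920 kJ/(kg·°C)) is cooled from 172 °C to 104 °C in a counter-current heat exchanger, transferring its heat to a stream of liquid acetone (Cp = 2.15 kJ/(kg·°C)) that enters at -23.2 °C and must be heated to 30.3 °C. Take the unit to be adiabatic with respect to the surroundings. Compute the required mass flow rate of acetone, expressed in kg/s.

Heat released by hot stream: Q = 20.9 × 0.920 × (172 − 104) = 1307.5 kJ/s
Energy balance on cold side (adiabatic exchanger): Q = ṁ_c·Cp_c·(T_c,out − T_c,in)
ṁ_c = 1307.5 / [2.15 × (30.3 − -23.2)] = 11.367 kg/s

ṁ_c = 11.4 kg/s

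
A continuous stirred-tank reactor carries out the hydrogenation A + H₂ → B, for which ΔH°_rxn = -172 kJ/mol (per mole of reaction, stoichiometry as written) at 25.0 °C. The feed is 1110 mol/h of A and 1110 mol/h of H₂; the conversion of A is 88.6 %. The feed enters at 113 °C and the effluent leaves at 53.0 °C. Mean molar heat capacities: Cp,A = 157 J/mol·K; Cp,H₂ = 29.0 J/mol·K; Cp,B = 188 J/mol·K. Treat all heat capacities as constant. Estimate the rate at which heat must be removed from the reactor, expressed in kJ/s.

Q_out = 50.4 kJ/s

Extent of reaction ξ = 0.886 × 1110 = 983.46 mol/h
Reaction term: ξ·ΔH°_rxn = 983.46 × -172 = -169160 kJ/h
Sensible, feed 113→25 °C: -18168 kJ/h
Outlet flows (mol/h): A 126.54, H₂ 126.54, B 983.46
Sensible, products 25→53.0 °C: 5836 kJ/h
Q = ΔH = -181490 kJ/h = -50.413 kW
Heat removed = 50.413 kJ/s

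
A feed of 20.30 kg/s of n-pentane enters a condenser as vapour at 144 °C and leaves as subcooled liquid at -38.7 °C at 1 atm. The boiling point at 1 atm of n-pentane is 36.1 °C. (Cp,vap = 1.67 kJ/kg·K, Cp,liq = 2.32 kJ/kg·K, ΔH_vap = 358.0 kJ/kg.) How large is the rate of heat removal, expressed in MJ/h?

vapour 144→36.1 °C: -180.19 kJ/kg
condensation at 36.1 °C: -358 kJ/kg
liquid 36.1→-38.7 °C: -173.54 kJ/kg
Δh = -180.19 + -358 + -173.54 = -711.73 kJ/kg
Q = ṁ·Δh = 20.30 kg/s × -711.73 kJ/kg = -14448 kJ/s
|Q| = 14448 kW = 52013 MJ/h

Q_c = 52000 MJ/h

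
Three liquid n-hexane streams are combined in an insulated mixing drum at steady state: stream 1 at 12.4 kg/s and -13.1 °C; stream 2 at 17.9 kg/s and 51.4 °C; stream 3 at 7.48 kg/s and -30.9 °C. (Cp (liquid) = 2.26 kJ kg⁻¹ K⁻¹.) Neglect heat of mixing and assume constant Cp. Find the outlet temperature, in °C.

No heat crosses the boundary, so H_out = H_in.
T_out = Σ ṁᵢCp,ᵢTᵢ / Σ ṁᵢCp,ᵢ
      = 1189.9 / 85.383 = 13.936 °C

T_out = 13.9 °C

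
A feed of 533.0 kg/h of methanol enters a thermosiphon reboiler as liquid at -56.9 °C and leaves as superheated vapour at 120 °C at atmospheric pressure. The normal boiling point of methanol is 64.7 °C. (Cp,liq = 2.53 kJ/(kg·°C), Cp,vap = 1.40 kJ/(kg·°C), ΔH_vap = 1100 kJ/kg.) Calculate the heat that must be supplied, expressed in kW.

Q = 220 kW

liquid -56.9→64.7 °C: 307.65 kJ/kg
vaporisation at 64.7 °C: 1100 kJ/kg
vapour 64.7→120 °C: 77.42 kJ/kg
Δh = 307.65 + 1100 + 77.42 = 1485.1 kJ/kg
Q = ṁ·Δh = 533.0 kg/h × 1485.1 kJ/kg = 791540 kJ/h
|Q| = 219.87 kW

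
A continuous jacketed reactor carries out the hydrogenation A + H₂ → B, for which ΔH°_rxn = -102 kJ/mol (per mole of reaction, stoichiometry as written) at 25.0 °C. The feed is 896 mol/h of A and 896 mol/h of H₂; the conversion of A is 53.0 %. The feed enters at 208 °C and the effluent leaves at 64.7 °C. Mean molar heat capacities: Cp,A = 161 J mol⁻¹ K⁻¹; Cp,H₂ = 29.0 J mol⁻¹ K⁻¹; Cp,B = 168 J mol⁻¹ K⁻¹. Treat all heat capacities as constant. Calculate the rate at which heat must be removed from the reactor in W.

Q_out = 20300 W

Extent of reaction ξ = 0.530 × 896 = 474.88 mol/h
Reaction term: ξ·ΔH°_rxn = 474.88 × -102 = -48438 kJ/h
Sensible, feed 208→25 °C: -31154 kJ/h
Outlet flows (mol/h): A 421.12, H₂ 421.12, B 474.88
Sensible, products 25→64.7 °C: 6343.8 kJ/h
Q = ΔH = -73248 kJ/h = -20.347 kW
Heat removed = 20347 W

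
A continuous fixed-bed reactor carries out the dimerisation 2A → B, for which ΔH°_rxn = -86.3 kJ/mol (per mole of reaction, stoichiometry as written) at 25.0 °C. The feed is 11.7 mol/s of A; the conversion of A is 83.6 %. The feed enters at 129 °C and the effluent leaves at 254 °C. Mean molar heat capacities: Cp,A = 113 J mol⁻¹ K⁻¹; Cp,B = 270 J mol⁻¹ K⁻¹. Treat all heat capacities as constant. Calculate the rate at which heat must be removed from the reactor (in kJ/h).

Extent of reaction ξ = 0.836 × 11.7 / 2 = 4.8906 mol/s
Reaction term: ξ·ΔH°_rxn = 4.8906 × -86.3 = -422.06 kJ/s
Sensible, feed 129→25 °C: -137.5 kJ/s
Outlet flows (mol/s): A 1.9188, B 4.8906
Sensible, products 25→254 °C: 352.04 kJ/s
Q = ΔH = -207.52 kJ/s = -207.52 kW
Heat removed = 747070 kJ/h

Q_out = 747000 kJ/h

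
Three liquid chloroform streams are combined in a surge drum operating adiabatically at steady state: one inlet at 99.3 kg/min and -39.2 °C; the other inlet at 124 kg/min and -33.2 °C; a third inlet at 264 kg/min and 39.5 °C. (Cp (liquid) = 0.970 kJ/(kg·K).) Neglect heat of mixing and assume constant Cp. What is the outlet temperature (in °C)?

No heat crosses the boundary, so H_out = H_in.
Σ ṁᵢCp,ᵢTᵢ = 99.3×0.970×-39.2 + 124×0.970×-33.2 + 264×0.970×39.5 = 2346.1
Σ ṁᵢCp,ᵢ = 99.3×0.970 + 124×0.970 + 264×0.970 = 472.68
T_out = 2346.1 / 472.68 = 4.9633 °C

T_out = 4.96 °C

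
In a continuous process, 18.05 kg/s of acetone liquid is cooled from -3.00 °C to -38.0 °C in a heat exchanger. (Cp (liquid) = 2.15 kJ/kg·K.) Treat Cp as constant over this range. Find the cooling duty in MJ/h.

Q_c = 4890 MJ/h

Q = ṁ·Cp·ΔT = 18.05 × 2.15 × (-38.0 − -3.00) = -1358.3 kJ/s
Cooling duty = 4889.7 MJ/h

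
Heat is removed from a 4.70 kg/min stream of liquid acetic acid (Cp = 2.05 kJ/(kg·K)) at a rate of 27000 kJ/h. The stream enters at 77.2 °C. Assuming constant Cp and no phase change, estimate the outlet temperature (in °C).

Q = 27000 kJ/h = 450 kJ/min
ΔT = Q/(ṁ·Cp) = 450/(4.70×2.05) = 46.705 K
T_out = 77.2 − 46.705 = 30.495 °C

T_out = 30.5 °C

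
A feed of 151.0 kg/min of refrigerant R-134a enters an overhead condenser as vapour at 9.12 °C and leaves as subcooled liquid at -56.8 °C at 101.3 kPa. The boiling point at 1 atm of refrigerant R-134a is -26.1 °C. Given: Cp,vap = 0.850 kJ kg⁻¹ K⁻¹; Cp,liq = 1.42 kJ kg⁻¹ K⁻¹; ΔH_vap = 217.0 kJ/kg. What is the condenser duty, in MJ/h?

vapour 9.12→-26.1 °C: -29.937 kJ/kg
condensation at -26.1 °C: -217 kJ/kg
liquid -26.1→-56.8 °C: -43.594 kJ/kg
Δh = -29.937 + -217 + -43.594 = -290.53 kJ/kg
Q = ṁ·Δh = 151.0 kg/min × -290.53 kJ/kg = -43870 kJ/min
|Q| = 731.17 kW = 2632.2 MJ/h

Q_c = 2630 MJ/h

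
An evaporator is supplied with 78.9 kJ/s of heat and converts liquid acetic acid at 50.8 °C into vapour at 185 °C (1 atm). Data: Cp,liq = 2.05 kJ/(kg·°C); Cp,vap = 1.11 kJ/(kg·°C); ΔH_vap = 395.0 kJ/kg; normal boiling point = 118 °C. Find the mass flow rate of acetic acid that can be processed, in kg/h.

Δh = 2.05×(118−50.8) + 395.0 + 1.11×(185−118) = 607.13 kJ/kg
Q = 78.9 kJ/s = 78.9 kJ/s = 284040 kJ/h
ṁ = Q/Δh = 284040 / 607.13 = 467.84 kg/h

ṁ = 468 kg/h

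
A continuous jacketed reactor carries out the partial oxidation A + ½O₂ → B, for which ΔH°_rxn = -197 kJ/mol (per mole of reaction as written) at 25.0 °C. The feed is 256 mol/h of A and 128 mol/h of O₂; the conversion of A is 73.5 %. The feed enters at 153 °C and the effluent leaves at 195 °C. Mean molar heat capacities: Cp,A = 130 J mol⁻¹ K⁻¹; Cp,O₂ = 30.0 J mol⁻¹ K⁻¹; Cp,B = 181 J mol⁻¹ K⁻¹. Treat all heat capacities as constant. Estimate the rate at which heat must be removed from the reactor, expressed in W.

Extent of reaction ξ = 0.735 × 256 = 188.16 mol/h
Reaction term: ξ·ΔH°_rxn = 188.16 × -197 = -37068 kJ/h
Sensible, feed 153→25 °C: -4751.4 kJ/h
Outlet flows (mol/h): A 67.84, O₂ 33.92, B 188.16
Sensible, products 25→195 °C: 7461.9 kJ/h
Q = ΔH = -34357 kJ/h = -9.5436 kW
Heat removed = 9543.6 W

Q_out = 9540 W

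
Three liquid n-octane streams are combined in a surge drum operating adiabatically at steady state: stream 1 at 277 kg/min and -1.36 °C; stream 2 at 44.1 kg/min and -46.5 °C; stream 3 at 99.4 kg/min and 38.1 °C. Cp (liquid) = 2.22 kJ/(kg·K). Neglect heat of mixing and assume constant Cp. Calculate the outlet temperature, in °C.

No heat crosses the boundary, so H_out = H_in.
T_out = Σ ṁᵢCp,ᵢTᵢ / Σ ṁᵢCp,ᵢ
      = 3018.7 / 933.51 = 3.2337 °C

T_out = 3.23 °C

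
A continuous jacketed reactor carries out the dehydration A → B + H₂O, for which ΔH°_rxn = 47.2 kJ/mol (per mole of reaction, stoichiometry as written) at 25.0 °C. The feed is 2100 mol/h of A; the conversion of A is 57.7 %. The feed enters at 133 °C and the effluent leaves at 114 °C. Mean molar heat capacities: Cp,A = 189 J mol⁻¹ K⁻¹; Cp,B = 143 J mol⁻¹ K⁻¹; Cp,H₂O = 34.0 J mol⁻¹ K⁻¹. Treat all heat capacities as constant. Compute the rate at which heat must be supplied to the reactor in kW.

Extent of reaction ξ = 0.577 × 2100 = 1211.7 mol/h
Reaction term: ξ·ΔH°_rxn = 1211.7 × 47.2 = 57192 kJ/h
Sensible, feed 133→25 °C: -42865 kJ/h
Outlet flows (mol/h): A 888.3, B 1211.7, H₂O 1211.7
Sensible, products 25→114 °C: 34030 kJ/h
Q = ΔH = 48357 kJ/h = 13.433 kW
Heat supplied = 13.433 kW

Q_in = 13.4 kW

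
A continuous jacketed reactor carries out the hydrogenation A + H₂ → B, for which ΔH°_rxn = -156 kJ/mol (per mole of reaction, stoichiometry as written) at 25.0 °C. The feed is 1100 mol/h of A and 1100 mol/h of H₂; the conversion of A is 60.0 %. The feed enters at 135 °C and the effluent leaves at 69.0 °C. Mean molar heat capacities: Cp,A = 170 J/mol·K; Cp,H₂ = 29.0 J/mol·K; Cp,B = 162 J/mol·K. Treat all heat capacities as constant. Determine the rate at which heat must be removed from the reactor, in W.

Extent of reaction ξ = 0.600 × 1100 = 660 mol/h
Reaction term: ξ·ΔH°_rxn = 660 × -156 = -102960 kJ/h
Sensible, feed 135→25 °C: -24079 kJ/h
Outlet flows (mol/h): A 440, H₂ 440, B 660
Sensible, products 25→69.0 °C: 8557.1 kJ/h
Q = ΔH = -118480 kJ/h = -32.912 kW
Heat removed = 32912 W

Q_out = 32900 W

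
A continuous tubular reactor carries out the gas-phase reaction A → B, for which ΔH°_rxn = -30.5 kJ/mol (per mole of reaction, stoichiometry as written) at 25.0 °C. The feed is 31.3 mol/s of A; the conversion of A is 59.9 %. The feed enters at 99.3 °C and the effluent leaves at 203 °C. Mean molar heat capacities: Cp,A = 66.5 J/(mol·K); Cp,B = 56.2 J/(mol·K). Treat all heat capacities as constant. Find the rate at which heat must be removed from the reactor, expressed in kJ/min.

Extent of reaction ξ = 0.599 × 31.3 = 18.749 mol/s
Reaction term: ξ·ΔH°_rxn = 18.749 × -30.5 = -571.84 kJ/s
Sensible, feed 99.3→25 °C: -154.65 kJ/s
Outlet flows (mol/s): A 12.551, B 18.749
Sensible, products 25→203 °C: 336.12 kJ/s
Q = ΔH = -390.36 kJ/s = -390.36 kW
Heat removed = 23422 kJ/min

Q_out = 23400 kJ/min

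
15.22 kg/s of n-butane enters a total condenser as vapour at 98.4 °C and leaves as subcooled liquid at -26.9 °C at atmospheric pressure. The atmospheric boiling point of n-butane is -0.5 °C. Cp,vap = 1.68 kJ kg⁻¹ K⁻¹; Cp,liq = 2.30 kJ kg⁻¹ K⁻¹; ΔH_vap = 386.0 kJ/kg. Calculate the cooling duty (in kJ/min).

Q_c = 560000 kJ/min

vapour 98.4→-0.5 °C: -166.15 kJ/kg
condensation at -0.5 °C: -386 kJ/kg
liquid -0.5→-26.9 °C: -60.72 kJ/kg
Δh = -166.15 + -386 + -60.72 = -612.87 kJ/kg
Q = ṁ·Δh = 15.22 kg/s × -612.87 kJ/kg = -9327.9 kJ/s
|Q| = 9327.9 kW = 559670 kJ/min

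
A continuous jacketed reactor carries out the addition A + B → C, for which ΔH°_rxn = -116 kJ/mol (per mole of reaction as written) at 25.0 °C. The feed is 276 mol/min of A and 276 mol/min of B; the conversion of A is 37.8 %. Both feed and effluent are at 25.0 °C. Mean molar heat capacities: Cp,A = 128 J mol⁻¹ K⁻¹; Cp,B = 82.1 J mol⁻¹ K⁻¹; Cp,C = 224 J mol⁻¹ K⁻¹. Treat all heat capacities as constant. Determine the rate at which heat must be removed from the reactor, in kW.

Extent of reaction ξ = 0.378 × 276 = 104.33 mol/min
Reaction term: ξ·ΔH°_rxn = 104.33 × -116 = -12102 kJ/min
Q = ΔH = -12102 kJ/min = -201.7 kW
Heat removed = 201.7 kW

Q_out = 202 kW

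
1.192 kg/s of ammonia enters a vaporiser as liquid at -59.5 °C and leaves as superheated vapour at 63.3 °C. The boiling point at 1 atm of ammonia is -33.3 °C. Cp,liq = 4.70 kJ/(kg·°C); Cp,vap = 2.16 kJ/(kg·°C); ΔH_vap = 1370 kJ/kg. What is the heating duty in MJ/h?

liquid -59.5→-33.3 °C: 123.14 kJ/kg
vaporisation at -33.3 °C: 1370 kJ/kg
vapour -33.3→63.3 °C: 208.66 kJ/kg
Δh = 123.14 + 1370 + 208.66 = 1701.8 kJ/kg
Q = ṁ·Δh = 1.192 kg/s × 1701.8 kJ/kg = 2028.5 kJ/s
|Q| = 2028.5 kW = 7302.7 MJ/h

Q = 7300 MJ/h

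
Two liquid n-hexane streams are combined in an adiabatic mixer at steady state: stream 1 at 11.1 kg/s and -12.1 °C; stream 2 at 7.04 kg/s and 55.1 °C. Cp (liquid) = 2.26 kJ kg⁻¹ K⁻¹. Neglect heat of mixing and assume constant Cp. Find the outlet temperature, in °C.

T_out = 14.0 °C

Energy balance with Q = 0: Σ ṁᵢCp,ᵢ(T_out − Tᵢ) = 0
Σ ṁᵢCp,ᵢTᵢ = 11.1×2.26×-12.1 + 7.04×2.26×55.1 = 573.12
Σ ṁᵢCp,ᵢ = 11.1×2.26 + 7.04×2.26 = 40.996
T_out = 573.12 / 40.996 = 13.98 °C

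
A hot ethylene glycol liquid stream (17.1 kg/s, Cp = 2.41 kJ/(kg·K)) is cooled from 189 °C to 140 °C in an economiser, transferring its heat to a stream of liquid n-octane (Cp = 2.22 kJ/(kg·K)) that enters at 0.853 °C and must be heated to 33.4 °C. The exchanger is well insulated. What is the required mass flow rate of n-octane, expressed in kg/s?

ṁ_c = 27.9 kg/s

Heat released by hot stream: Q = 17.1 × 2.41 × (189 − 140) = 2019.3 kJ/s
Energy balance on cold side (adiabatic exchanger): Q = ṁ_c·Cp_c·(T_c,out − T_c,in)
ṁ_c = 2019.3 / [2.22 × (33.4 − 0.853)] = 27.948 kg/s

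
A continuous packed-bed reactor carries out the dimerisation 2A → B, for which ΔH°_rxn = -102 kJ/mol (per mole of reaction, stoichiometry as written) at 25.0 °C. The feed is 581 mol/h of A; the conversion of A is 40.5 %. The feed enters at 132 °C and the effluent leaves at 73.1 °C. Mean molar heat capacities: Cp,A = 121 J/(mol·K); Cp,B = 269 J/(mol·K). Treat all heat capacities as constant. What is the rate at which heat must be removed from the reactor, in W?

Q_out = 4440 W

Extent of reaction ξ = 0.405 × 581 / 2 = 117.65 mol/h
Reaction term: ξ·ΔH°_rxn = 117.65 × -102 = -12001 kJ/h
Sensible, feed 132→25 °C: -7522.2 kJ/h
Outlet flows (mol/h): A 345.69, B 117.65
Sensible, products 25→73.1 °C: 3534.3 kJ/h
Q = ΔH = -15988 kJ/h = -4.4412 kW
Heat removed = 4441.2 W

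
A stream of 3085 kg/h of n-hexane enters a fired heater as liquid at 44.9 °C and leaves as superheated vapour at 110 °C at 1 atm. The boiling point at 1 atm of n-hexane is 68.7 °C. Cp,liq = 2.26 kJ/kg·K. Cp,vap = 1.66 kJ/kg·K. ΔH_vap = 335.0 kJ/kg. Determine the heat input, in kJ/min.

Q = 23500 kJ/min

liquid 44.9→68.7 °C: 53.788 kJ/kg
vaporisation at 68.7 °C: 335 kJ/kg
vapour 68.7→110 °C: 68.558 kJ/kg
Δh = 53.788 + 335 + 68.558 = 457.35 kJ/kg
Q = ṁ·Δh = 3085 kg/h × 457.35 kJ/kg = 1.4109e+06 kJ/h
|Q| = 391.92 kW = 23515 kJ/min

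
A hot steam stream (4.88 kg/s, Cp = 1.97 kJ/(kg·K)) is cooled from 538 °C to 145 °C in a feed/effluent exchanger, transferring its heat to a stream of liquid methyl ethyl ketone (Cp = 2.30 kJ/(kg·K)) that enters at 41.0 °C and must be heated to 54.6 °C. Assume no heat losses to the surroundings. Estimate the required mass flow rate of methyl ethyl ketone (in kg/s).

ṁ_c = 121 kg/s

Heat released by hot stream: Q = 4.88 × 1.97 × (538 − 145) = 3778.1 kJ/s
Energy balance on cold side (adiabatic exchanger): Q = ṁ_c·Cp_c·(T_c,out − T_c,in)
ṁ_c = 3778.1 / [2.30 × (54.6 − 41.0)] = 120.78 kg/s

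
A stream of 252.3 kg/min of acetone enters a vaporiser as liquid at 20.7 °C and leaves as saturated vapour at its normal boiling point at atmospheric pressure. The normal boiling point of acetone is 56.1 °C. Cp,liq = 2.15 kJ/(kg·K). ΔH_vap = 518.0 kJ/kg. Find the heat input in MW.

Q = 2.50 MW

liquid 20.7→56.1 °C: 76.11 kJ/kg
vaporisation at 56.1 °C: 518 kJ/kg
Δh = 76.11 + 518 = 594.11 kJ/kg
Q = ṁ·Δh = 252.3 kg/min × 594.11 kJ/kg = 149890 kJ/min
|Q| = 2498.2 kW = 2.4982 MW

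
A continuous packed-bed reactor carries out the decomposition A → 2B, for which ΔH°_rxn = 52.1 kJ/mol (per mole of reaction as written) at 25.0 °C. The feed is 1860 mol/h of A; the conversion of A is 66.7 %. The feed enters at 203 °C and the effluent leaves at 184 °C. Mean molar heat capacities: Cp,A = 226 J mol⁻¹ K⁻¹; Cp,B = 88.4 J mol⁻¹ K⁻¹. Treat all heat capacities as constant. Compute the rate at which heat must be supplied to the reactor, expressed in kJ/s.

Extent of reaction ξ = 0.667 × 1860 = 1240.6 mol/h
Reaction term: ξ·ΔH°_rxn = 1240.6 × 52.1 = 64636 kJ/h
Sensible, feed 203→25 °C: -74824 kJ/h
Outlet flows (mol/h): A 619.38, B 2481.2
Sensible, products 25→184 °C: 57132 kJ/h
Q = ΔH = 46944 kJ/h = 13.04 kW
Heat supplied = 13.04 kJ/s

Q_in = 13.0 kJ/s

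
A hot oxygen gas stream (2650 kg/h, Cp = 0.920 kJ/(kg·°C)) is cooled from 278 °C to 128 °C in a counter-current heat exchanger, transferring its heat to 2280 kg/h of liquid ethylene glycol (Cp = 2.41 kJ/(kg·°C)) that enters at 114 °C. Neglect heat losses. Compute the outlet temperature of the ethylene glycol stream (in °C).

Heat released by hot stream: Q = 2650 × 0.920 × (278 − 128) = 365700 kJ/h
Energy balance on cold side (adiabatic exchanger): Q = ṁ_c·Cp_c·(T_c,out − T_c,in)
T_c,out = 114 + 365700/(2280 × 2.41) = 180.55 °C

T_c,out = 181 °C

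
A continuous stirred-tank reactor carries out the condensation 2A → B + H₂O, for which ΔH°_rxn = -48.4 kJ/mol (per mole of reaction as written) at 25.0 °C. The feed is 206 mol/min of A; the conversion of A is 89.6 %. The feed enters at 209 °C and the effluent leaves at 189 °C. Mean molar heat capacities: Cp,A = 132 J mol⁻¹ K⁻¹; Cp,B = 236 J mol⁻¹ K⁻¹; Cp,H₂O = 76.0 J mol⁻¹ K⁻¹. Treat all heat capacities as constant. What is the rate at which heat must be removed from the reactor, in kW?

Q_out = 71.4 kW

Extent of reaction ξ = 0.896 × 206 / 2 = 92.288 mol/min
Reaction term: ξ·ΔH°_rxn = 92.288 × -48.4 = -4466.7 kJ/min
Sensible, feed 209→25 °C: -5003.3 kJ/min
Outlet flows (mol/min): A 21.424, B 92.288, H₂O 92.288
Sensible, products 25→189 °C: 5186 kJ/min
Q = ΔH = -4284.1 kJ/min = -71.401 kW
Heat removed = 71.401 kW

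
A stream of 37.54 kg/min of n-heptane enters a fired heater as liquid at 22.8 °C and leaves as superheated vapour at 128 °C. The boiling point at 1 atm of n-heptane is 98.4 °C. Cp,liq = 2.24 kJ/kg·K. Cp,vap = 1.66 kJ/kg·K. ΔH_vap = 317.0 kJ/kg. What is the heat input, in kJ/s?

Q = 335 kJ/s

liquid 22.8→98.4 °C: 169.34 kJ/kg
vaporisation at 98.4 °C: 317 kJ/kg
vapour 98.4→128 °C: 49.136 kJ/kg
Δh = 169.34 + 317 + 49.136 = 535.48 kJ/kg
Q = ṁ·Δh = 37.54 kg/min × 535.48 kJ/kg = 20102 kJ/min
|Q| = 335.03 kW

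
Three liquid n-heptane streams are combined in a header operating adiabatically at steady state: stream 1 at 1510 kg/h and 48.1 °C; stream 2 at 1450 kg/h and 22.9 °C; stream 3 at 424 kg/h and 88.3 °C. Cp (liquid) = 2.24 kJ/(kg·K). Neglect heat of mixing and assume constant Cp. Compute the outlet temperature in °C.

Adiabatic, steady state ⇒ Σ ṁᵢCp,ᵢ(T_out − Tᵢ) = 0
Σ ṁᵢCp,ᵢTᵢ = 1510×2.24×48.1 + 1450×2.24×22.9 + 424×2.24×88.3 = 320940
Σ ṁᵢCp,ᵢ = 1510×2.24 + 1450×2.24 + 424×2.24 = 7580.2
T_out = 320940 / 7580.2 = 42.339 °C

T_out = 42.3 °C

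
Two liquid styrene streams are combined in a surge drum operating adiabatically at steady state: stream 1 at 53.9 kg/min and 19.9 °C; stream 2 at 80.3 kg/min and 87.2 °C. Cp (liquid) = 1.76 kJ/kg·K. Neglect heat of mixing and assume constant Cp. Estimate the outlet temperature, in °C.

Adiabatic, steady state ⇒ Σ ṁᵢCp,ᵢ(T_out − Tᵢ) = 0
Σ ṁᵢCp,ᵢTᵢ = 53.9×1.76×19.9 + 80.3×1.76×87.2 = 14212
Σ ṁᵢCp,ᵢ = 53.9×1.76 + 80.3×1.76 = 236.19
T_out = 14212 / 236.19 = 60.17 °C

T_out = 60.2 °C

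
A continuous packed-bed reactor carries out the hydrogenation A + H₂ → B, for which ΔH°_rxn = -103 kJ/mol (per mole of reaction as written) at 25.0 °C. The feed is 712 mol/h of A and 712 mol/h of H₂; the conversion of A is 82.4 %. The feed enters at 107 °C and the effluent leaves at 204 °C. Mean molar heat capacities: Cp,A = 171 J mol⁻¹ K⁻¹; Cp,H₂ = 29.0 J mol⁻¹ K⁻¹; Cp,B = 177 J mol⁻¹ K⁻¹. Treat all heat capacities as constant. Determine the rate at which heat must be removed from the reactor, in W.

Extent of reaction ξ = 0.824 × 712 = 586.69 mol/h
Reaction term: ξ·ΔH°_rxn = 586.69 × -103 = -60429 kJ/h
Sensible, feed 107→25 °C: -11677 kJ/h
Outlet flows (mol/h): A 125.31, H₂ 125.31, B 586.69
Sensible, products 25→204 °C: 23074 kJ/h
Q = ΔH = -49031 kJ/h = -13.62 kW
Heat removed = 13620 W

Q_out = 13600 W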